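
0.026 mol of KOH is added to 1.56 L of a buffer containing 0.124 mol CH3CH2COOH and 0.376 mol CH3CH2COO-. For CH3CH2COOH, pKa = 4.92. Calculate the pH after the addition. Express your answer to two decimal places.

OH- converts CH3CH2COOH to CH3CH2COO-: CH3CH2COOH → 0.098 mol, CH3CH2COO- → 0.402 mol.
pH = pKa + log(n_CH3CH2COO-/n_CH3CH2COOH) = 4.92 + log(0.402/0.098) = 4.92 + (+0.613)

pH = 5.53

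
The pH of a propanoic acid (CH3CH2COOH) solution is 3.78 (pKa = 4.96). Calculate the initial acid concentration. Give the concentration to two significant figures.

[H+] = 10^(-3.78) = 1.66 × 10^-4 M = x
Ka = 10^(−4.96) = 1.10 × 10^-5
Ka = x²/(C₀ − x) ⇒ C₀ = x + x²/Ka
C₀ = 1.66 × 10^-4 + (1.66 × 10^-4)²/(1.10 × 10^-5) = 2.67 × 10^-3 M

C₀ = 2.7 × 10^-3 M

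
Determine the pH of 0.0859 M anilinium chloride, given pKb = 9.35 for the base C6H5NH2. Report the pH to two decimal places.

pH = 2.86

C6H5NH3+ is the conjugate acid of the weak base C6H5NH2.
Kb = 10^(−9.35) = 4.47 × 10^-10
Ka = Kw/Kb = 1.0×10^-14 / 4.47 × 10^-10 = 2.24 × 10^-5
Let x = [H+] at equilibrium. Ka = x²/(0.0859 − x).
Assume x ≪ 0.0859: x ≈ √(2.24 × 10^-5 × 0.0859) = 1.39 × 10^-3 M
(x/C₀ = 1.6% < 5%, so the approximation holds.)
pH = −log[H+] = −log(1.39 × 10^-3) = 2.86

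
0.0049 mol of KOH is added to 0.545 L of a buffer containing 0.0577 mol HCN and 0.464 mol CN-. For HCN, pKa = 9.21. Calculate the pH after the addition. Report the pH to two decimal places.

After neutralization: n(HCN) = 0.0528 mol, n(CN-) = 0.469 mol.
pH = pKa + log(n_CN-/n_HCN) = 9.21 + log(0.469/0.0528) = 9.21 + (+0.949)

pH = 10.16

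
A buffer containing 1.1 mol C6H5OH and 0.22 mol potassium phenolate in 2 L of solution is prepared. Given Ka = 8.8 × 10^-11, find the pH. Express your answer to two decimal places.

pKa = −log(8.8 × 10^-11) = 10.056
Henderson–Hasselbalch: pH = pKa + log([C6H5O-]/[C6H5OH]) = 10.056 + log(0.22/1.1)
pH = 10.056 + (-0.699) = 9.36

pH = 9.36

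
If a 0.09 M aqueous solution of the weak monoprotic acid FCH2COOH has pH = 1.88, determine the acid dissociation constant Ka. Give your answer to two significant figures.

Ka = 2.3 × 10^-3

[H+] = 10^(-1.88) = 1.32 × 10^-2 M
At equilibrium [HA] = 0.09 − 1.32 × 10^-2 = 7.68 × 10^-2 M
Ka = [H+][A-]/[HA] = (1.32 × 10^-2)² / 7.68 × 10^-2 = 2.3 × 10^-3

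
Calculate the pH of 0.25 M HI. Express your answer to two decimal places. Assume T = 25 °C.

pH = 0.60

HI is a strong acid and dissociates completely, so [H+] = 0.25 M.
pH = -log(0.25) = 0.60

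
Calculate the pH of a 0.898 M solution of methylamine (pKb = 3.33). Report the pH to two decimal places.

pH = 12.31

CH3NH2 + H2O ⇌ CH3NH3+ + OH-
Kb = 10^(−3.33) = 4.68 × 10^-4
Let x = [OH-] at equilibrium. Kb = x²/(0.898 − x).
Since Kb ≪ C₀, x ≈ √(Kb·C₀) = 2.05 × 10^-2 M.
(x/C₀ = 2.3% < 5%, so the approximation holds.)
pOH = −log(2.05 × 10^-2) = 1.69; pH = 14.00 − 1.69 = 12.31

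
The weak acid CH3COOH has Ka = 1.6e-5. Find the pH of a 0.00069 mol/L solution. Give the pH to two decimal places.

CH3COOH ⇌ CH3COO- + H+
From the ICE table, Ka = [H+]²/(0.00069 − [H+]) = 1.6 × 10^-5.
The 5% rule fails; solving [H+]² + Ka·[H+] − Ka·C₀ = 0 exactly:
[H+] = (−Ka + √(Ka² + 4·Ka·C₀))/2 = 9.74 × 10^-5 M
pH = −log[H+] = −log(9.74 × 10^-5) = 4.01

pH = 4.01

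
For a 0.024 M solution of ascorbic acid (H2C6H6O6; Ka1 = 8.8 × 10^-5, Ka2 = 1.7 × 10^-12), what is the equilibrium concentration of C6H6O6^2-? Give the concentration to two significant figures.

1.7 × 10^-12 M

First ionization gives [H+] ≈ [HC6H6O6-] = 1.41 × 10^-3 M.
Second step: Ka2 = [H+][C6H6O6^2-]/[HC6H6O6-] ≈ [C6H6O6^2-] (since [H+] ≈ [HC6H6O6-]).
So [C6H6O6^2-] ≈ Ka2.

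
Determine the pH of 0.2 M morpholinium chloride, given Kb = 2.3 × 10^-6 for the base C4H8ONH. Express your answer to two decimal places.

pH = 4.53

C4H8ONH2+ is the conjugate acid of the weak base C4H8ONH.
Ka = Kw/Kb = 1.0×10^-14 / 2.3 × 10^-6 = 4.35 × 10^-9
Let x = [H+] at equilibrium. Ka = x²/(0.2 − x).
Since Ka ≪ C₀, x ≈ √(Ka·C₀) = 2.95 × 10^-5 M.
Check: 0.015% ionized — well under 5%, approximation valid.
pH = −log(2.95 × 10^-5) = 4.53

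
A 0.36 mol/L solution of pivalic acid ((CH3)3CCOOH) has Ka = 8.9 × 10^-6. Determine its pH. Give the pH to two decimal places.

(CH3)3CCOOH ⇌ (CH3)3CCOO- + H+
Ka = x²/(0.36 − x) = 8.9 × 10^-6
Assume x ≪ 0.36: x ≈ √(8.9 × 10^-6 × 0.36) = 1.79 × 10^-3 M
pH = −log[H+] = −log(1.79 × 10^-3) = 2.75

pH = 2.75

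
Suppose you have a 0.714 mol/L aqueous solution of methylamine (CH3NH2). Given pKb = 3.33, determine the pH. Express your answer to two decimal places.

CH3NH2 + H2O ⇌ CH3NH3+ + OH-
Kb = 10^(−3.33) = 4.68 × 10^-4
Kb = [OH-]²/(0.714 − [OH-]) = 4.68 × 10^-4
Neglecting [OH-] in the denominator: [OH-] = √(4.68 × 10^-4 × 0.714) = 1.83 × 10^-2 M
([OH-]/C₀ = 2.6% < 5%, so the approximation holds.)
pOH = −log(1.83 × 10^-2) = 1.74; pH = 14.00 − 1.74 = 12.26

pH = 12.26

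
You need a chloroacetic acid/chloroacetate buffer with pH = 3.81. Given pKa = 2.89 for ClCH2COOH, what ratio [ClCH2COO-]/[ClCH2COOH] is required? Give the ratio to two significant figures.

pH = pKa + log(r) ⇒ log(r) = 3.81 − 2.89 = +0.92
r = [ClCH2COO-]/[ClCH2COOH] = 10^(+0.92) = 8.32

ratio = 8.3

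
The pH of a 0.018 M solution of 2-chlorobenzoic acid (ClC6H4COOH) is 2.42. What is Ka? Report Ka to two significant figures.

Ka = 1.0 × 10^-3

[H+] = 10^(-2.42) = 3.80 × 10^-3 M
At equilibrium [HA] = 0.018 − 3.80 × 10^-3 = 1.42 × 10^-2 M
Ka = [H+][A-]/[HA] = (3.80 × 10^-3)² / 1.42 × 10^-2 = 1.0 × 10^-3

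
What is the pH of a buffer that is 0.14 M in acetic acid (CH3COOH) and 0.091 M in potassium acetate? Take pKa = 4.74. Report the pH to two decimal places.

pH = pKa + log([A⁻]/[HA]) = 4.74 + log(0.091/0.14)
pH = 4.74 + (-0.187) = 4.55

pH = 4.55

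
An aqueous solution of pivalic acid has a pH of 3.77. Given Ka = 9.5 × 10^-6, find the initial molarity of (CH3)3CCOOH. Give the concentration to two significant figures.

[H+] = 10^(-3.77) = 1.70 × 10^-4 M = x
Ka = x²/(C₀ − x) ⇒ C₀ = x + x²/Ka
C₀ = 1.70 × 10^-4 + (1.70 × 10^-4)²/(9.5 × 10^-6) = 3.21 × 10^-3 M

C₀ = 3.2 × 10^-3 M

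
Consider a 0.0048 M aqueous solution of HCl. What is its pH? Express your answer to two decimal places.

HCl is a strong acid and dissociates completely, so [H+] = 0.0048 M.
pH = -log(0.0048) = 2.32

pH = 2.32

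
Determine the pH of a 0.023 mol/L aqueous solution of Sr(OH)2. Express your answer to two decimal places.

Sr(OH)2 is a strong base (each formula unit releases 2 OH-); [OH-] = 0.046 M.
pOH = -log(0.046) = 1.34
pH = 14.00 - 1.34 = 12.66

pH = 12.66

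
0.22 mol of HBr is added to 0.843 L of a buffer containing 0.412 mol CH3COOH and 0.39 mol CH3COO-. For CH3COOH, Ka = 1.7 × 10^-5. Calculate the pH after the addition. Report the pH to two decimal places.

pH = 4.20

Added H+ converts CH3COO- to CH3COOH: CH3COOH → 0.632 mol, CH3COO- → 0.17 mol.
pKa = −log(1.7 × 10^-5) = 4.770
Henderson–Hasselbalch with mole ratio 0.17/0.632: pH = 4.770 + (-0.570)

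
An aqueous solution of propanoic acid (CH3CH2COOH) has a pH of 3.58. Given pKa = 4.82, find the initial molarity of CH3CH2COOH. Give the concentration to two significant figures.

C₀ = 4.8 × 10^-3 M

[H+] = 10^(-3.58) = 2.63 × 10^-4 M = x
Ka = 10^(−4.82) = 1.51 × 10^-5
Ka = x²/(C₀ − x) ⇒ C₀ = x + x²/Ka
C₀ = 2.63 × 10^-4 + (2.63 × 10^-4)²/(1.51 × 10^-5) = 4.84 × 10^-3 M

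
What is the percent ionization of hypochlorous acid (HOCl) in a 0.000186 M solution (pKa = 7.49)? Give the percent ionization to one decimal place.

HOCl ⇌ OCl- + H+; let x = [H+] at equilibrium.
Ka = 10^(−7.49) = 3.24 × 10^-8
x ≈ √(Ka·C₀) = √(3.24 × 10^-8 × 0.000186) = 2.45 × 10^-6 M
% ionization = x/C₀ × 100% = 2.45 × 10^-6/0.000186 × 100% = 1.3%

1.3%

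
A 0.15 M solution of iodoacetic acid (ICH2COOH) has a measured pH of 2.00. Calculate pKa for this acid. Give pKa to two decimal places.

pKa = 3.15

[H+] = 10^(-2.00) = 1.00 × 10^-2 M
At equilibrium [HA] = 0.15 − 1.00 × 10^-2 = 1.40 × 10^-1 M
Ka = [H+][A-]/[HA] = (1.00 × 10^-2)² / 1.40 × 10^-1 = 7.14 × 10^-4
pKa = -log(7.14 × 10^-4) = 3.15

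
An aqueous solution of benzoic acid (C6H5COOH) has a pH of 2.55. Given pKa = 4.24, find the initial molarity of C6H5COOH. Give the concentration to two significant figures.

C₀ = 1.4 × 10^-1 M

[H+] = 10^(-2.55) = 2.82 × 10^-3 M = x
Ka = 10^(−4.24) = 5.75 × 10^-5
Ka = x²/(C₀ − x) ⇒ C₀ = x + x²/Ka
C₀ = 2.82 × 10^-3 + (2.82 × 10^-3)²/(5.75 × 10^-5) = 1.41 × 10^-1 M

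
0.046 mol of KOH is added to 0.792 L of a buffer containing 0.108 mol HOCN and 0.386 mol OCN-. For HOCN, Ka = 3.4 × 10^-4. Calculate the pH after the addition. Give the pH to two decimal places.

pH = 4.31

After neutralization: n(HOCN) = 0.062 mol, n(OCN-) = 0.432 mol.
pKa = −log(3.4 × 10^-4) = 3.469
pH = pKa + log(n_OCN-/n_HOCN) = 3.469 + log(0.432/0.062) = 3.469 + (+0.843)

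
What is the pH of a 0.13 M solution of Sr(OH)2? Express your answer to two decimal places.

pH = 13.41

Sr(OH)2 is a strong base (each formula unit releases 2 OH-); [OH-] = 0.26 M.
pOH = -log(0.26) = 0.59
pH = 14.00 - 0.59 = 13.41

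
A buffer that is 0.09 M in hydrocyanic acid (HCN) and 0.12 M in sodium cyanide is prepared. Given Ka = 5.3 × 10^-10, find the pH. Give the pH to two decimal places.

pH = 9.40

pKa = −log(5.3 × 10^-10) = 9.276
Henderson–Hasselbalch: pH = pKa + log([CN-]/[HCN]) = 9.276 + log(0.12/0.09)
pH = 9.276 + (+0.125) = 9.40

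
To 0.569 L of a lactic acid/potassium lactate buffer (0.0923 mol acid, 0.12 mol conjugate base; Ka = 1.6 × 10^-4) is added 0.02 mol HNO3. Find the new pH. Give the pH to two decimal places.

pH = 3.75

Added H+ converts CH3CH(OH)COO- to CH3CH(OH)COOH: CH3CH(OH)COOH → 0.112 mol, CH3CH(OH)COO- → 0.1 mol.
pKa = −log(1.6 × 10^-4) = 3.796
Henderson–Hasselbalch with mole ratio 0.1/0.112: pH = 3.796 + (-0.049)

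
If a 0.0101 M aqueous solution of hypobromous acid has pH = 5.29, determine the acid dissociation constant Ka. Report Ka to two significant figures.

Ka = 2.6 × 10^-9

[H+] = 10^(-5.29) = 5.13 × 10^-6 M
At equilibrium [HA] = 0.0101 − 5.13 × 10^-6 = 1.01 × 10^-2 M
Ka = [H+][A-]/[HA] = (5.13 × 10^-6)² / 1.01 × 10^-2 = 2.6 × 10^-9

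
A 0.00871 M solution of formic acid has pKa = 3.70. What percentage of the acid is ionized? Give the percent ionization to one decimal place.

14.0%

HCOOH ⇌ HCOO- + H+; let x = [H+] at equilibrium.
Ka = 10^(−3.70) = 2.00 × 10^-4
Solve x² + 0.0002x − 1.74e-06 = 0 → x = 1.22 × 10^-3 M
% ionization = x/C₀ × 100% = 1.22 × 10^-3/0.00871 × 100% = 14.0%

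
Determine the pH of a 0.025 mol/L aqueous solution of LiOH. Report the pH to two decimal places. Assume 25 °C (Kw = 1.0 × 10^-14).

LiOH is a strong base; [OH-] = 0.025 M.
pOH = -log(0.025) = 1.60
pH = 14.00 - 1.60 = 12.40

pH = 12.40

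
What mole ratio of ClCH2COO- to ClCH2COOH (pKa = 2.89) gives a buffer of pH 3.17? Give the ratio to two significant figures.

pH = pKa + log(r) ⇒ log(r) = 3.17 − 2.89 = +0.28
r = [ClCH2COO-]/[ClCH2COOH] = 10^(+0.28) = 1.91

ratio = 1.9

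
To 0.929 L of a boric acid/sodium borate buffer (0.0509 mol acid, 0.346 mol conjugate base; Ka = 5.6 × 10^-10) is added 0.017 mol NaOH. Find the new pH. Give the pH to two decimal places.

After neutralization: n(B(OH)3) = 0.0339 mol, n(B(OH)4-) = 0.363 mol.
pKa = −log(5.6 × 10^-10) = 9.252
Henderson–Hasselbalch with mole ratio 0.363/0.0339: pH = 9.252 + (+1.030)

pH = 10.28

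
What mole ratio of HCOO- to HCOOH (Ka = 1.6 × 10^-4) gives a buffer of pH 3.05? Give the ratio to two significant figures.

pKa = -log(1.6 × 10^-4) = 3.796
pH = pKa + log(r) ⇒ log(r) = 3.05 − 3.796 = -0.746
r = [HCOO-]/[HCOOH] = 10^(-0.746) = 0.179

ratio = 0.18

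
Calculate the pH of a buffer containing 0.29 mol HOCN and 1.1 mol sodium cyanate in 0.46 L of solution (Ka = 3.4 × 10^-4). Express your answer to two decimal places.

pKa = −log(3.4 × 10^-4) = 3.469
Using pH = pKa + log([base]/[acid]) with [base]/[acid] = 1.1/0.29:
pH = 3.469 + (+0.579) = 4.05

pH = 4.05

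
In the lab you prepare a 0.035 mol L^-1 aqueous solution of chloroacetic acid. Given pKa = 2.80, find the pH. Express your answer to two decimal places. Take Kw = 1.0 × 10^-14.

ClCH2COOH ⇌ ClCH2COO- + H+
Ka = 10^(−2.80) = 1.58 × 10^-3
From the ICE table, Ka = [H+]²/(0.035 − [H+]) = 1.58 × 10^-3.
The 5% rule fails; solving [H+]² + Ka·[H+] − Ka·C₀ = 0 exactly:
[H+] = [−0.00158 + √(0.00158² + 0.000221)]/2 = 6.69 × 10^-3 M
pH = −log[H+] = −log(6.69 × 10^-3) = 2.17

pH = 2.17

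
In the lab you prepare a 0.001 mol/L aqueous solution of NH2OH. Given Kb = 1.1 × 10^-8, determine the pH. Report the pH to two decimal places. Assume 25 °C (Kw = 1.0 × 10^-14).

pH = 8.52

NH2OH + H2O ⇌ NH3OH+ + OH-
Kb = [OH-]²/(0.001 − [OH-]) = 1.1 × 10^-8
Since Kb ≪ C₀, [OH-] ≈ √(Kb·C₀) = 3.32 × 10^-6 M.
Check: 0.33% ionized — well under 5%, approximation valid.
pOH = −log(3.32 × 10^-6) = 5.48; pH = 14.00 − 5.48 = 8.52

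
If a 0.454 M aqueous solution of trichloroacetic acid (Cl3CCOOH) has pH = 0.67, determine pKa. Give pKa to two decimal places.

[H+] = 10^(-0.67) = 2.14 × 10^-1 M
At equilibrium [HA] = 0.454 − 2.14 × 10^-1 = 2.40 × 10^-1 M
Ka = [H+][A-]/[HA] = (2.14 × 10^-1)² / 2.40 × 10^-1 = 1.91 × 10^-1
pKa = -log(1.91 × 10^-1) = 0.72

pKa = 0.72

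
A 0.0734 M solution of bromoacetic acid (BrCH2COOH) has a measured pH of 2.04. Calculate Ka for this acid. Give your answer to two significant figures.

[H+] = 10^(-2.04) = 9.12 × 10^-3 M
At equilibrium [HA] = 0.0734 − 9.12 × 10^-3 = 6.43 × 10^-2 M
Ka = [H+][A-]/[HA] = (9.12 × 10^-3)² / 6.43 × 10^-2 = 1.3 × 10^-3

Ka = 1.3 × 10^-3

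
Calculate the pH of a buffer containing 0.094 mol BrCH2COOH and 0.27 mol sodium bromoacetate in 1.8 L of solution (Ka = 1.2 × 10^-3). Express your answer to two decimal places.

pKa = −log(1.2 × 10^-3) = 2.921
pH = pKa + log([A⁻]/[HA]) = 2.921 + log(0.27/0.094)
pH = 2.921 + (+0.458) = 3.38

pH = 3.38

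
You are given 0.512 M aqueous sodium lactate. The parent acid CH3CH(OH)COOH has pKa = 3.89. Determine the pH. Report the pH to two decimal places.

CH3CH(OH)COO- is the conjugate base of the weak acid CH3CH(OH)COOH.
Ka = 10^(−3.89) = 1.29 × 10^-4
Kb = Kw/Ka = 1.0×10^-14 / 1.29 × 10^-4 = 7.75 × 10^-11
From the ICE table, Kb = [OH-]²/(0.512 − [OH-]) = 7.75 × 10^-11.
Neglecting [OH-] in the denominator: [OH-] = √(7.75 × 10^-11 × 0.512) = 6.30 × 10^-6 M
pOH = 5.20, so pH = 14.00 − pOH = 8.80

pH = 8.80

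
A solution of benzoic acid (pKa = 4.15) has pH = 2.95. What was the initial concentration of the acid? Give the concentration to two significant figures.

[H+] = 10^(-2.95) = 1.12 × 10^-3 M = x
Ka = 10^(−4.15) = 7.08 × 10^-5
Ka = x²/(C₀ − x) ⇒ C₀ = x + x²/Ka
C₀ = 1.12 × 10^-3 + (1.12 × 10^-3)²/(7.08 × 10^-5) = 1.88 × 10^-2 M

C₀ = 1.9 × 10^-2 M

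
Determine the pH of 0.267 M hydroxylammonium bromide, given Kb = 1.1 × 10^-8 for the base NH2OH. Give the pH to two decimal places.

pH = 3.31

NH3OH+ is the conjugate acid of the weak base NH2OH.
Ka = Kw/Kb = 1.0×10^-14 / 1.1 × 10^-8 = 9.09 × 10^-7
From the ICE table, Ka = x²/(0.267 − x) = 9.09 × 10^-7.
Since Ka ≪ C₀, x ≈ √(Ka·C₀) = 4.93 × 10^-4 M.
Check: 0.18% ionized — well under 5%, approximation valid.
pH = −log(4.93 × 10^-4) = 3.31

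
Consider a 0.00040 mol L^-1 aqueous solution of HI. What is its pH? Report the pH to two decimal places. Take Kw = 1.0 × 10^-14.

HI is a strong acid and dissociates completely, so [H+] = 0.00040 M.
pH = -log(0.0004) = 3.40

pH = 3.40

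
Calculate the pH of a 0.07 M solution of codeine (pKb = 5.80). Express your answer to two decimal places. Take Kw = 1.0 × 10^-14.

C18H21NO3 + H2O ⇌ C18H22NO3+ + OH-
Kb = 10^(−5.80) = 1.58 × 10^-6
From the ICE table, Kb = [OH-]²/(0.07 − [OH-]) = 1.58 × 10^-6.
Neglecting [OH-] in the denominator: [OH-] = √(1.58 × 10^-6 × 0.07) = 3.33 × 10^-4 M
([OH-]/C₀ = 0.48% < 5%, so the approximation holds.)
pOH = −log(3.33 × 10^-4) = 3.48; pH = 14.00 − 3.48 = 10.52

pH = 10.52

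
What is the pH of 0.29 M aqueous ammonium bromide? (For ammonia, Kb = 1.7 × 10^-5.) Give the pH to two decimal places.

NH4+ is the conjugate acid of the weak base NH3.
Ka = Kw/Kb = 1.0×10^-14 / 1.7 × 10^-5 = 5.88 × 10^-10
Ka = [H+]²/(0.29 − [H+]) = 5.88 × 10^-10
Since Ka ≪ C₀, [H+] ≈ √(Ka·C₀) = 1.31 × 10^-5 M.
pH = −log[H+] = −log(1.31 × 10^-5) = 4.88

pH = 4.88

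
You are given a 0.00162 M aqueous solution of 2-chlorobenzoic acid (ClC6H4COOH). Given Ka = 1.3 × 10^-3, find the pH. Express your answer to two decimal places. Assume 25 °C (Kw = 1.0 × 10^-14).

pH = 3.03

ClC6H4COOH ⇌ ClC6H4COO- + H+
Let x = [H+] at equilibrium. Ka = x²/(0.00162 − x).
The 5% rule fails; solving x² + Ka·x − Ka·C₀ = 0 exactly:
x = [−0.0013 + √(0.0013² + 8.42e-06)]/2 = 9.40 × 10^-4 M
pH = −log[H+] = −log(9.40 × 10^-4) = 3.03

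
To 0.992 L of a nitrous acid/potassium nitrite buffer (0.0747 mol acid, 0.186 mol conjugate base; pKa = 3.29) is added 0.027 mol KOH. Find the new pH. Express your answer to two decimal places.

After neutralization: n(HNO2) = 0.0477 mol, n(NO2-) = 0.213 mol.
pH = pKa + log([A⁻]/[HA]) = 3.29 + log(0.213/0.0477) = 3.29 +0.650

pH = 3.94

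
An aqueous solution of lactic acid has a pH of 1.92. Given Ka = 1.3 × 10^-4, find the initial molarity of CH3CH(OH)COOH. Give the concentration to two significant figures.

C₀ = 1.1 M

[H+] = 10^(-1.92) = 1.20 × 10^-2 M = x
Ka = x²/(C₀ − x) ⇒ C₀ = x + x²/Ka
C₀ = 1.20 × 10^-2 + (1.20 × 10^-2)²/(1.3 × 10^-4) = 1.12 M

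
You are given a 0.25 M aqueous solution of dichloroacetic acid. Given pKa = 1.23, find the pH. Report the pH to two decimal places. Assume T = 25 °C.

Cl2CHCOOH ⇌ Cl2CHCOO- + H+
Ka = 10^(−1.23) = 5.89 × 10^-2
Ka = x²/(0.25 − x) = 5.89 × 10^-2
Here C₀/Ka ≈ 4.24, so the small-x approximation fails. Use the quadratic:
x = [−0.0589 + √(0.0589² + 0.0589)]/2 = 9.54 × 10^-2 M
pH = −log[H+] = −log(9.54 × 10^-2) = 1.02

pH = 1.02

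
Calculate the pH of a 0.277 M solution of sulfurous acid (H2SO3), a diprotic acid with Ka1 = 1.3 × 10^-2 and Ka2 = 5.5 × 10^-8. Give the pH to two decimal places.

pH = 1.27

Ka1 ≫ Ka2, so treat the first dissociation as the only significant source of H+.
Ka1 = x²/(0.277 − x) = 1.3 × 10^-2
Solving the quadratic: x = (−Ka1 + √(Ka1² + 4·Ka1·C₀))/2 = 5.39 × 10^-2 M
pH = −log(5.39 × 10^-2) = 1.27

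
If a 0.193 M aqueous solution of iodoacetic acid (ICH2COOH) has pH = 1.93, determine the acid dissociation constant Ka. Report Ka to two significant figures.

[H+] = 10^(-1.93) = 1.17 × 10^-2 M
At equilibrium [HA] = 0.193 − 1.17 × 10^-2 = 1.81 × 10^-1 M
Ka = [H+][A-]/[HA] = (1.17 × 10^-2)² / 1.81 × 10^-1 = 7.6 × 10^-4

Ka = 7.6 × 10^-4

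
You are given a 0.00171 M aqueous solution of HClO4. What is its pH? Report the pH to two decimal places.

HClO4 is a strong acid and dissociates completely, so [H+] = 0.00171 M.
pH = -log(0.00171) = 2.77

pH = 2.77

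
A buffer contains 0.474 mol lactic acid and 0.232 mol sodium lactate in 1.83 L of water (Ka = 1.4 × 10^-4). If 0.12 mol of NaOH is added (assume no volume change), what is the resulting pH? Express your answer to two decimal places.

OH- converts CH3CH(OH)COOH to CH3CH(OH)COO-: CH3CH(OH)COOH → 0.354 mol, CH3CH(OH)COO- → 0.352 mol.
pKa = −log(1.4 × 10^-4) = 3.854
Henderson–Hasselbalch with mole ratio 0.352/0.354: pH = 3.854 + (-0.002)

pH = 3.85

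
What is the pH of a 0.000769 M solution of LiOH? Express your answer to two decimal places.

pH = 10.89

LiOH is a strong base; [OH-] = 0.000769 M.
pOH = -log(0.000769) = 3.11
pH = 14.00 - 3.11 = 10.89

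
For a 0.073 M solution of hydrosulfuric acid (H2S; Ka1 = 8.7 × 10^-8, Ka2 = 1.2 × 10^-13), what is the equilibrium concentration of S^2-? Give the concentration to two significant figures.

1.2 × 10^-13 M

First ionization gives [H+] ≈ [HS-] = 7.97 × 10^-5 M.
Second step: Ka2 = [H+][S^2-]/[HS-] ≈ [S^2-] (since [H+] ≈ [HS-]).
So [S^2-] ≈ Ka2.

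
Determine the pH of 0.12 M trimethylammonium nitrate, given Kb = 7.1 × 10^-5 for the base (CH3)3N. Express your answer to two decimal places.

(CH3)3NH+ is the conjugate acid of the weak base (CH3)3N.
Ka = Kw/Kb = 1.0×10^-14 / 7.1 × 10^-5 = 1.41 × 10^-10
Ka = [H+]²/(0.12 − [H+]) = 1.41 × 10^-10
Since Ka ≪ C₀, [H+] ≈ √(Ka·C₀) = 4.11 × 10^-6 M.
([H+]/C₀ = 0.0034% < 5%, so the approximation holds.)
pH = −log[H+] = −log(4.11 × 10^-6) = 5.39

pH = 5.39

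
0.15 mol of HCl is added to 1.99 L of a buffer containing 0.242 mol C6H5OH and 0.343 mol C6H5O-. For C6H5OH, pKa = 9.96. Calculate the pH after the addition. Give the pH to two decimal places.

After neutralization: n(C6H5OH) = 0.392 mol, n(C6H5O-) = 0.193 mol.
Henderson–Hasselbalch with mole ratio 0.193/0.392: pH = 9.96 + (-0.308)

pH = 9.65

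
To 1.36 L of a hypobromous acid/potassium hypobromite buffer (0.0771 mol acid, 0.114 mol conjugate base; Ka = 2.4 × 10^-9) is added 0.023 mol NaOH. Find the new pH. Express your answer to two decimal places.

pH = 9.02

OH- converts HOBr to OBr-: HOBr → 0.0541 mol, OBr- → 0.137 mol.
pKa = −log(2.4 × 10^-9) = 8.620
pH = pKa + log(n_OBr-/n_HOBr) = 8.620 + log(0.137/0.0541) = 8.620 + (+0.404)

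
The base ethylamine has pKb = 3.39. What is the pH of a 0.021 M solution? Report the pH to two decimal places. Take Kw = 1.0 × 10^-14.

pH = 11.44

C2H5NH2 + H2O ⇌ C2H5NH3+ + OH-
Kb = 10^(−3.39) = 4.07 × 10^-4
From the ICE table, Kb = x²/(0.021 − x) = 4.07 × 10^-4.
The 5% rule fails; solving x² + Kb·x − Kb·C₀ = 0 exactly:
x = [−0.000407 + √(0.000407² + 3.42e-05)]/2 = 2.73 × 10^-3 M
pOH = 2.56, so pH = 14.00 − pOH = 11.44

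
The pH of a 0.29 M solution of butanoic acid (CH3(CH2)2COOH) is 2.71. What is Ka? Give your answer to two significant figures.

[H+] = 10^(-2.71) = 1.95 × 10^-3 M
At equilibrium [HA] = 0.29 − 1.95 × 10^-3 = 2.88 × 10^-1 M
Ka = [H+][A-]/[HA] = (1.95 × 10^-3)² / 2.88 × 10^-1 = 1.3 × 10^-5

Ka = 1.3 × 10^-5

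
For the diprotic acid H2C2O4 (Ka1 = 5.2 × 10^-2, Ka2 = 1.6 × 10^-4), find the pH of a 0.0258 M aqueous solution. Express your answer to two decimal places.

pH = 1.72

Ka1 ≫ Ka2, so treat the first dissociation as the only significant source of H+.
Ka1 = x²/(0.0258 − x) = 5.2 × 10^-2
Solving the quadratic: x = (−Ka1 + √(Ka1² + 4·Ka1·C₀))/2 = 1.89 × 10^-2 M
pH = −log(1.89 × 10^-2) = 1.72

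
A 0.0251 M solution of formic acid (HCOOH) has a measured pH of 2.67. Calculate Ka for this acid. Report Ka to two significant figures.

Ka = 2.0 × 10^-4

[H+] = 10^(-2.67) = 2.14 × 10^-3 M
At equilibrium [HA] = 0.0251 − 2.14 × 10^-3 = 2.30 × 10^-2 M
Ka = [H+][A-]/[HA] = (2.14 × 10^-3)² / 2.30 × 10^-2 = 2.0 × 10^-4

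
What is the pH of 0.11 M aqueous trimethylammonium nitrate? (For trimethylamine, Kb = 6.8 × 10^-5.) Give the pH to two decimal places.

(CH3)3NH+ is the conjugate acid of the weak base (CH3)3N.
Ka = Kw/Kb = 1.0×10^-14 / 6.8 × 10^-5 = 1.47 × 10^-10
Ka = x²/(0.11 − x) = 1.47 × 10^-10
Assume x ≪ 0.11: x ≈ √(1.47 × 10^-10 × 0.11) = 4.02 × 10^-6 M
pH = −log[H+] = −log(4.02 × 10^-6) = 5.40

pH = 5.40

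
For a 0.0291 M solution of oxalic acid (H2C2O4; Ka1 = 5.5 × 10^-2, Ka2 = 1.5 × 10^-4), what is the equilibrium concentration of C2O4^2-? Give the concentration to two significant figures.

First ionization gives [H+] ≈ [HC2O4-] = 2.10 × 10^-2 M.
Second step: Ka2 = [H+][C2O4^2-]/[HC2O4-] ≈ [C2O4^2-] (since [H+] ≈ [HC2O4-]).
So [C2O4^2-] ≈ Ka2.

1.5 × 10^-4 M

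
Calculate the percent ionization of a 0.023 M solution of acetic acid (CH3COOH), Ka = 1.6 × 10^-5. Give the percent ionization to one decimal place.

CH3COOH ⇌ CH3COO- + H+; let x = [H+] at equilibrium.
x ≈ √(Ka·C₀) = √(1.6 × 10^-5 × 0.023) = 6.07 × 10^-4 M
Fraction ionized = 6.07 × 10^-4 / 0.023 = 0.0264 → 2.6%

2.6%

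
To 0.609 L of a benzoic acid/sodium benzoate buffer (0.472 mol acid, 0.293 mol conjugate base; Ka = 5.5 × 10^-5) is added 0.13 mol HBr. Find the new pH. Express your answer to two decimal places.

After neutralization: n(C6H5COOH) = 0.602 mol, n(C6H5COO-) = 0.163 mol.
pKa = −log(5.5 × 10^-5) = 4.260
pH = pKa + log(n_C6H5COO-/n_C6H5COOH) = 4.260 + log(0.163/0.602) = 4.260 + (-0.567)

pH = 3.69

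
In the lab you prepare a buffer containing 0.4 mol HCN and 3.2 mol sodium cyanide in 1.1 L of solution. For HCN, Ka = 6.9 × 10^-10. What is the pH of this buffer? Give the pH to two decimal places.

pH = 10.06

pKa = −log(6.9 × 10^-10) = 9.161
pH = pKa + log([A⁻]/[HA]) = 9.161 + log(3.2/0.4)
pH = 9.161 + (+0.903) = 10.06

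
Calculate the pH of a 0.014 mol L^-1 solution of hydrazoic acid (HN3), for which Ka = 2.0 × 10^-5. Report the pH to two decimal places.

pH = 3.28

HN3 ⇌ N3- + H+
Let x = [H+] at equilibrium. Ka = x²/(0.014 − x).
Neglecting x in the denominator: x = √(2.0 × 10^-5 × 0.014) = 5.29 × 10^-4 M
pH = −log[H+] = −log(5.29 × 10^-4) = 3.28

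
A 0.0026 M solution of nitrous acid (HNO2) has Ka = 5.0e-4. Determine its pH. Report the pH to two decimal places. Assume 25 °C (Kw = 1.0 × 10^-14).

pH = 3.04

HNO2 ⇌ NO2- + H+
Let x = [H+] at equilibrium. Ka = x²/(0.0026 − x).
The 5% rule fails; solving x² + Ka·x − Ka·C₀ = 0 exactly:
x = [−0.0005 + √(0.0005² + 5.2e-06)]/2 = 9.17 × 10^-4 M
pH = −log(9.17 × 10^-4) = 3.04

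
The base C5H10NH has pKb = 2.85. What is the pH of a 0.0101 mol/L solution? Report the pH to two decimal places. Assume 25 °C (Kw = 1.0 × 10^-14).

C5H10NH + H2O ⇌ C5H10NH2+ + OH-
Kb = 10^(−2.85) = 1.41 × 10^-3
From the ICE table, Kb = [OH-]²/(0.0101 − [OH-]) = 1.41 × 10^-3.
Here C₀/Kb ≈ 7.16, so the small-[OH-] approximation fails. Use the quadratic:
[OH-] = (−Kb + √(Kb² + 4·Kb·C₀))/2 = 3.13 × 10^-3 M
pOH = 2.50, so pH = 14.00 − pOH = 11.50

pH = 11.50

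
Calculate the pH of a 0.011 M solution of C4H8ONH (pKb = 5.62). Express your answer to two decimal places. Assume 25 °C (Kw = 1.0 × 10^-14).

pH = 10.21

C4H8ONH + H2O ⇌ C4H8ONH2+ + OH-
Kb = 10^(−5.62) = 2.40 × 10^-6
Kb = x²/(0.011 − x) = 2.40 × 10^-6
Assume x ≪ 0.011: x ≈ √(2.40 × 10^-6 × 0.011) = 1.62 × 10^-4 M
pOH = −log(1.62 × 10^-4) = 3.79; pH = 14.00 − 3.79 = 10.21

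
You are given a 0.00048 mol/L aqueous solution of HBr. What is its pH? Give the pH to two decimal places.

pH = 3.32

HBr is a strong acid and dissociates completely, so [H+] = 0.00048 M.
pH = -log(0.00048) = 3.32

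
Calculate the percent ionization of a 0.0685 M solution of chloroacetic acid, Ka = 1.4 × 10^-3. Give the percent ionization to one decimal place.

13.3%

ClCH2COOH ⇌ ClCH2COO- + H+; let x = [H+] at equilibrium.
Solve x² + 0.0014x − 9.59e-05 = 0 → x = 9.12 × 10^-3 M
Fraction ionized = 9.12 × 10^-3 / 0.0685 = 0.1331 → 13.3%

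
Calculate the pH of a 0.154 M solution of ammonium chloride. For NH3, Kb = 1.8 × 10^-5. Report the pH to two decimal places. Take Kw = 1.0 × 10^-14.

NH4+ is the conjugate acid of the weak base NH3.
Ka = Kw/Kb = 1.0×10^-14 / 1.8 × 10^-5 = 5.56 × 10^-10
Let x = [H+] at equilibrium. Ka = x²/(0.154 − x).
Since Ka ≪ C₀, x ≈ √(Ka·C₀) = 9.25 × 10^-6 M.
Check: 0.006% ionized — well under 5%, approximation valid.
pH = −log(9.25 × 10^-6) = 5.03

pH = 5.03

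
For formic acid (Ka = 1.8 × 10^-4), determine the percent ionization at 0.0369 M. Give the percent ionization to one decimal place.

HCOOH ⇌ HCOO- + H+; let x = [H+] at equilibrium.
Solve x² + 0.00018x − 6.64e-06 = 0 → x = 2.49 × 10^-3 M
% ionization = x/C₀ × 100% = 2.49 × 10^-3/0.0369 × 100% = 6.7%

6.7%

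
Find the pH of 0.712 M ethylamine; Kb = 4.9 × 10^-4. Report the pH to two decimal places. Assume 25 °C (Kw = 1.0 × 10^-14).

pH = 12.27

C2H5NH2 + H2O ⇌ C2H5NH3+ + OH-
Kb = [OH-]²/(0.712 − [OH-]) = 4.9 × 10^-4
Assume [OH-] ≪ 0.712: [OH-] ≈ √(4.9 × 10^-4 × 0.712) = 1.87 × 10^-2 M
([OH-]/C₀ = 2.6% < 5%, so the approximation holds.)
pOH = −log(1.87 × 10^-2) = 1.73; pH = 14.00 − 1.73 = 12.27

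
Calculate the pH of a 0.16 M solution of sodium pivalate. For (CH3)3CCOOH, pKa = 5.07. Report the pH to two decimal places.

(CH3)3CCOO- is the conjugate base of the weak acid (CH3)3CCOOH.
Ka = 10^(−5.07) = 8.51 × 10^-6
Kb = Kw/Ka = 1.0×10^-14 / 8.51 × 10^-6 = 1.18 × 10^-9
From the ICE table, Kb = [OH-]²/(0.16 − [OH-]) = 1.18 × 10^-9.
Assume [OH-] ≪ 0.16: [OH-] ≈ √(1.18 × 10^-9 × 0.16) = 1.37 × 10^-5 M
pOH = −log(1.37 × 10^-5) = 4.86; pH = 14.00 − 4.86 = 9.14

pH = 9.14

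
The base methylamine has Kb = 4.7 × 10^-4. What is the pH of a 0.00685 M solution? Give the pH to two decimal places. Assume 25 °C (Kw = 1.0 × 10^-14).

pH = 11.20

CH3NH2 + H2O ⇌ CH3NH3+ + OH-
From the ICE table, Kb = [OH-]²/(0.00685 − [OH-]) = 4.7 × 10^-4.
[OH-] is not negligible relative to C₀; solve [OH-]² + 0.00047·[OH-] − 3.22e-06 = 0.
[OH-] = [−0.00047 + √(0.00047² + 1.29e-05)]/2 = 1.57 × 10^-3 M
pOH = 2.80, so pH = 14.00 − pOH = 11.20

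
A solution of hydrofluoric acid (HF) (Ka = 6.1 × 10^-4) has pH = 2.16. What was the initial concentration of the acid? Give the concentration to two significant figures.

[H+] = 10^(-2.16) = 6.92 × 10^-3 M = x
Ka = x²/(C₀ − x) ⇒ C₀ = x + x²/Ka
C₀ = 6.92 × 10^-3 + (6.92 × 10^-3)²/(6.1 × 10^-4) = 8.54 × 10^-2 M

C₀ = 8.5 × 10^-2 M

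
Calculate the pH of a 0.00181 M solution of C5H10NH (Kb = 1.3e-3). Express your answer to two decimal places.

pH = 11.01

C5H10NH + H2O ⇌ C5H10NH2+ + OH-
Kb = x²/(0.00181 − x) = 1.3 × 10^-3
The 5% rule fails; solving x² + Kb·x − Kb·C₀ = 0 exactly:
x = [−0.0013 + √(0.0013² + 9.41e-06)]/2 = 1.02 × 10^-3 M
pOH = 2.99, so pH = 14.00 − pOH = 11.01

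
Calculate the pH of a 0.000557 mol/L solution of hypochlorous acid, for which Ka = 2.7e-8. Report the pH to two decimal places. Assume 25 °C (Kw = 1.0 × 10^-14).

HOCl ⇌ OCl- + H+
Ka = x²/(0.000557 − x) = 2.7 × 10^-8
Since Ka ≪ C₀, x ≈ √(Ka·C₀) = 3.88 × 10^-6 M.
(x/C₀ = 0.7% < 5%, so the approximation holds.)
pH = −log[H+] = −log(3.88 × 10^-6) = 5.41

pH = 5.41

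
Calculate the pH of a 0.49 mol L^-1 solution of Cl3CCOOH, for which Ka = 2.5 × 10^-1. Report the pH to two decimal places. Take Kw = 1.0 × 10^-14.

Cl3CCOOH ⇌ Cl3CCOO- + H+
From the ICE table, Ka = [H+]²/(0.49 − [H+]) = 2.5 × 10^-1.
[H+] is not negligible relative to C₀; solve [H+]² + 0.25·[H+] − 0.122 = 0.
[H+] = [−0.25 + √(0.25² + 0.49)]/2 = 2.47 × 10^-1 M
pH = −log(2.47 × 10^-1) = 0.61

pH = 0.61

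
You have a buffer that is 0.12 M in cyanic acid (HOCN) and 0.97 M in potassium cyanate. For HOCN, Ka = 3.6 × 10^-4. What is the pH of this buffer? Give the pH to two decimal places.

pH = 4.35

pKa = −log(3.6 × 10^-4) = 3.444
Henderson–Hasselbalch: pH = pKa + log([OCN-]/[HOCN]) = 3.444 + log(0.97/0.12)
pH = 3.444 + (+0.908) = 4.35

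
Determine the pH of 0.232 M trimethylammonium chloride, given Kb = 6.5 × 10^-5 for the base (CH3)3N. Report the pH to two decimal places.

pH = 5.22

(CH3)3NH+ is the conjugate acid of the weak base (CH3)3N.
Ka = Kw/Kb = 1.0×10^-14 / 6.5 × 10^-5 = 1.54 × 10^-10
Let x = [H+] at equilibrium. Ka = x²/(0.232 − x).
Since Ka ≪ C₀, x ≈ √(Ka·C₀) = 5.98 × 10^-6 M.
Check: 0.0026% ionized — well under 5%, approximation valid.
pH = −log[H+] = −log(5.98 × 10^-6) = 5.22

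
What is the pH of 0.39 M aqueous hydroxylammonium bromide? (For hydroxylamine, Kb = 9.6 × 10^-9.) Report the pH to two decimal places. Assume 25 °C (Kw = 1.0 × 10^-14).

NH3OH+ is the conjugate acid of the weak base NH2OH.
Ka = Kw/Kb = 1.0×10^-14 / 9.6 × 10^-9 = 1.04 × 10^-6
From the ICE table, Ka = [H+]²/(0.39 − [H+]) = 1.04 × 10^-6.
Assume [H+] ≪ 0.39: [H+] ≈ √(1.04 × 10^-6 × 0.39) = 6.37 × 10^-4 M
pH = −log(6.37 × 10^-4) = 3.20

pH = 3.20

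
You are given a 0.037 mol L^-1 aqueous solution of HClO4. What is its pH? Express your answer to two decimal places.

HClO4 is a strong acid and dissociates completely, so [H+] = 0.037 M.
pH = -log(0.037) = 1.43

pH = 1.43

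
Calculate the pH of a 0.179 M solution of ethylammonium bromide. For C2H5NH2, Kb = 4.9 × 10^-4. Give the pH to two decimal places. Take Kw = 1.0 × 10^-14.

C2H5NH3+ is the conjugate acid of the weak base C2H5NH2.
Ka = Kw/Kb = 1.0×10^-14 / 4.9 × 10^-4 = 2.04 × 10^-11
Ka = x²/(0.179 − x) = 2.04 × 10^-11
Assume x ≪ 0.179: x ≈ √(2.04 × 10^-11 × 0.179) = 1.91 × 10^-6 M
pH = −log[H+] = −log(1.91 × 10^-6) = 5.72

pH = 5.72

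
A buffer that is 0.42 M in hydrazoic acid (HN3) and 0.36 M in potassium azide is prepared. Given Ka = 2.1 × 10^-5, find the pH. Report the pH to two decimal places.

pH = 4.61

pKa = −log(2.1 × 10^-5) = 4.678
Using pH = pKa + log([base]/[acid]) with [base]/[acid] = 0.36/0.42:
pH = 4.678 + (-0.067) = 4.61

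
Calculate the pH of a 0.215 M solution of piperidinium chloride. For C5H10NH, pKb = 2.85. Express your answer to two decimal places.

C5H10NH2+ is the conjugate acid of the weak base C5H10NH.
Kb = 10^(−2.85) = 1.41 × 10^-3
Ka = Kw/Kb = 1.0×10^-14 / 1.41 × 10^-3 = 7.09 × 10^-12
Ka = [H+]²/(0.215 − [H+]) = 7.09 × 10^-12
Neglecting [H+] in the denominator: [H+] = √(7.09 × 10^-12 × 0.215) = 1.23 × 10^-6 M
pH = −log[H+] = −log(1.23 × 10^-6) = 5.91

pH = 5.91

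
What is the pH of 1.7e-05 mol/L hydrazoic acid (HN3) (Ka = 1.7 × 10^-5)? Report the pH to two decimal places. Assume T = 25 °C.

pH = 4.98

HN3 ⇌ N3- + H+
Ka = x²/(1.7e-05 − x) = 1.7 × 10^-5
x is not negligible relative to C₀; solve x² + 1.7e-05·x − 2.89e-10 = 0.
x = (−Ka + √(Ka² + 4·Ka·C₀))/2 = 1.05 × 10^-5 M
pH = −log[H+] = −log(1.05 × 10^-5) = 4.98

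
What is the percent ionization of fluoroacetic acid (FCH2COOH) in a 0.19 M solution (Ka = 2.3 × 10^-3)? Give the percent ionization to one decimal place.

10.4%

FCH2COOH ⇌ FCH2COO- + H+; let x = [H+] at equilibrium.
Ka = x²/(C₀ − x); solving the quadratic gives x = 1.98 × 10^-2 M.
Fraction ionized = 1.98 × 10^-2 / 0.19 = 0.1042 → 10.4%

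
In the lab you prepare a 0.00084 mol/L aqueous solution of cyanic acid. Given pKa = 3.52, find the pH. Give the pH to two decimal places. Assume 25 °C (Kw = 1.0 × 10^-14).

pH = 3.43

HOCN ⇌ OCN- + H+
Ka = 10^(−3.52) = 3.02 × 10^-4
Ka = [H+]²/(0.00084 − [H+]) = 3.02 × 10^-4
Here C₀/Ka ≈ 2.78, so the small-[H+] approximation fails. Use the quadratic:
[H+] = (−Ka + √(Ka² + 4·Ka·C₀))/2 = 3.75 × 10^-4 M
pH = −log[H+] = −log(3.75 × 10^-4) = 3.43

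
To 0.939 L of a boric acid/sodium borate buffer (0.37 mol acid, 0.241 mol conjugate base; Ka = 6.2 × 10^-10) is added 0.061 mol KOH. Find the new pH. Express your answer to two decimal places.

pH = 9.20

OH- converts B(OH)3 to B(OH)4-: B(OH)3 → 0.309 mol, B(OH)4- → 0.302 mol.
pKa = −log(6.2 × 10^-10) = 9.208
pH = pKa + log([A⁻]/[HA]) = 9.208 + log(0.302/0.309) = 9.208 -0.010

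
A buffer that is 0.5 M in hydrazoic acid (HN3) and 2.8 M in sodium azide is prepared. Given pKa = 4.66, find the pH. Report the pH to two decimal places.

pH = 5.41

pH = pKa + log([A⁻]/[HA]) = 4.66 + log(2.8/0.5)
pH = 4.66 + (+0.748) = 5.41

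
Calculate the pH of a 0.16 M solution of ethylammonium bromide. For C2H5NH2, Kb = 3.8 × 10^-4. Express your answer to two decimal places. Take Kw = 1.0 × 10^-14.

pH = 5.69

C2H5NH3+ is the conjugate acid of the weak base C2H5NH2.
Ka = Kw/Kb = 1.0×10^-14 / 3.8 × 10^-4 = 2.63 × 10^-11
From the ICE table, Ka = x²/(0.16 − x) = 2.63 × 10^-11.
Neglecting x in the denominator: x = √(2.63 × 10^-11 × 0.16) = 2.05 × 10^-6 M
(x/C₀ = 0.0013% < 5%, so the approximation holds.)
pH = −log[H+] = −log(2.05 × 10^-6) = 5.69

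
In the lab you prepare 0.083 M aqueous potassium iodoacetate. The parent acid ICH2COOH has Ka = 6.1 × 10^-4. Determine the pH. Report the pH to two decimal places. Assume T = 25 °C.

pH = 8.07

ICH2COO- is the conjugate base of the weak acid ICH2COOH.
Kb = Kw/Ka = 1.0×10^-14 / 6.1 × 10^-4 = 1.64 × 10^-11
Kb = [OH-]²/(0.083 − [OH-]) = 1.64 × 10^-11
Assume [OH-] ≪ 0.083: [OH-] ≈ √(1.64 × 10^-11 × 0.083) = 1.17 × 10^-6 M
Check: 0.0014% ionized — well under 5%, approximation valid.
pOH = 5.93, so pH = 14.00 − pOH = 8.07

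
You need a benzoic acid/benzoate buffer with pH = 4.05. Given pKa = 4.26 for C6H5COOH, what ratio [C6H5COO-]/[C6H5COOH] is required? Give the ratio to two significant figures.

ratio = 0.62

pH = pKa + log(r) ⇒ log(r) = 4.05 − 4.26 = -0.21
r = [C6H5COO-]/[C6H5COOH] = 10^(-0.21) = 0.617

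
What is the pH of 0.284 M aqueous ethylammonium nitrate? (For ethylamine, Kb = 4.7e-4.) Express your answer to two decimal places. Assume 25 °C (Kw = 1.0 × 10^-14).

pH = 5.61

C2H5NH3+ is the conjugate acid of the weak base C2H5NH2.
Ka = Kw/Kb = 1.0×10^-14 / 4.7 × 10^-4 = 2.13 × 10^-11
From the ICE table, Ka = [H+]²/(0.284 − [H+]) = 2.13 × 10^-11.
Since Ka ≪ C₀, [H+] ≈ √(Ka·C₀) = 2.46 × 10^-6 M.
([H+]/C₀ = 0.00087% < 5%, so the approximation holds.)
pH = −log[H+] = −log(2.46 × 10^-6) = 5.61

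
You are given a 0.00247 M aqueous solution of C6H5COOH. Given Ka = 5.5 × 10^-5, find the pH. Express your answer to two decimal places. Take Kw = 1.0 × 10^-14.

pH = 3.47

C6H5COOH ⇌ C6H5COO- + H+
From the ICE table, Ka = [H+]²/(0.00247 − [H+]) = 5.5 × 10^-5.
Here C₀/Ka ≈ 44.9, so the small-[H+] approximation fails. Use the quadratic:
[H+] = (−Ka + √(Ka² + 4·Ka·C₀))/2 = 3.42 × 10^-4 M
pH = −log(3.42 × 10^-4) = 3.47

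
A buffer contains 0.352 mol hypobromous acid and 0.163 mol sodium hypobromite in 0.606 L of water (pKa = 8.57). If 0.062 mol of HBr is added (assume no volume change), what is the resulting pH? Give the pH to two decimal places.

Added H+ converts OBr- to HOBr: HOBr → 0.414 mol, OBr- → 0.101 mol.
Henderson–Hasselbalch with mole ratio 0.101/0.414: pH = 8.57 + (-0.613)

pH = 7.96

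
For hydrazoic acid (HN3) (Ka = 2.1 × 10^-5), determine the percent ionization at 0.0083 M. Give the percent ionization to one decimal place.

HN3 ⇌ N3- + H+; let x = [H+] at equilibrium.
Ka = x²/(C₀ − x); solving the quadratic gives x = 4.07 × 10^-4 M.
Fraction ionized = 4.07 × 10^-4 / 0.0083 = 0.0490 → 4.9%

4.9%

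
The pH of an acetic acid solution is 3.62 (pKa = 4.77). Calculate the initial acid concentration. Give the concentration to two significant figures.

[H+] = 10^(-3.62) = 2.40 × 10^-4 M = x
Ka = 10^(−4.77) = 1.70 × 10^-5
Ka = x²/(C₀ − x) ⇒ C₀ = x + x²/Ka
C₀ = 2.40 × 10^-4 + (2.40 × 10^-4)²/(1.70 × 10^-5) = 3.63 × 10^-3 M

C₀ = 3.6 × 10^-3 M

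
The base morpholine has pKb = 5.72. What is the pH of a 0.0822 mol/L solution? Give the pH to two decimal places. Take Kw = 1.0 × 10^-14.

pH = 10.60

C4H8ONH + H2O ⇌ C4H8ONH2+ + OH-
Kb = 10^(−5.72) = 1.91 × 10^-6
Kb = [OH-]²/(0.0822 − [OH-]) = 1.91 × 10^-6
Neglecting [OH-] in the denominator: [OH-] = √(1.91 × 10^-6 × 0.0822) = 3.96 × 10^-4 M
pOH = −log(3.96 × 10^-4) = 3.40; pH = 14.00 − 3.40 = 10.60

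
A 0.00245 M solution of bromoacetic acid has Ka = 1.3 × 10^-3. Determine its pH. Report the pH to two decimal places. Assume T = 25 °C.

BrCH2COOH ⇌ BrCH2COO- + H+
From the ICE table, Ka = [H+]²/(0.00245 − [H+]) = 1.3 × 10^-3.
The 5% rule fails; solving [H+]² + Ka·[H+] − Ka·C₀ = 0 exactly:
[H+] = (−Ka + √(Ka² + 4·Ka·C₀))/2 = 1.25 × 10^-3 M
pH = −log(1.25 × 10^-3) = 2.90

pH = 2.90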